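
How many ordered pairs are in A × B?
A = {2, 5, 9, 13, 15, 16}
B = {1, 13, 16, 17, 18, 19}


Set A = {2, 5, 9, 13, 15, 16} has 6 elements.
Set B = {1, 13, 16, 17, 18, 19} has 6 elements.
|A × B| = |A| × |B| = 6 × 6 = 36

36


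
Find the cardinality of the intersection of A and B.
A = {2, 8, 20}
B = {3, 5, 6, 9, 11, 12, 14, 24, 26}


Set A = {2, 8, 20}
Set B = {3, 5, 6, 9, 11, 12, 14, 24, 26}
A ∩ B = {}
|A ∩ B| = 0

0


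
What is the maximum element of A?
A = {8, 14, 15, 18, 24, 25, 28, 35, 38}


Set A = {8, 14, 15, 18, 24, 25, 28, 35, 38}
Elements in ascending order: 8, 14, 15, 18, 24, 25, 28, 35, 38
The largest element is 38.

38


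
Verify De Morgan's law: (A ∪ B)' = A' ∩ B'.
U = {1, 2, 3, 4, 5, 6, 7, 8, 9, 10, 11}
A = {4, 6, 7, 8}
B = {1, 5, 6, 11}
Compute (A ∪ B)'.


U = {1, 2, 3, 4, 5, 6, 7, 8, 9, 10, 11}
A = {4, 6, 7, 8}, B = {1, 5, 6, 11}
A ∪ B = {1, 4, 5, 6, 7, 8, 11}
(A ∪ B)' = U \ (A ∪ B) = {2, 3, 9, 10}
Verification via A' ∩ B': A' = {1, 2, 3, 5, 9, 10, 11}, B' = {2, 3, 4, 7, 8, 9, 10}
A' ∩ B' = {2, 3, 9, 10} ✓

{2, 3, 9, 10}


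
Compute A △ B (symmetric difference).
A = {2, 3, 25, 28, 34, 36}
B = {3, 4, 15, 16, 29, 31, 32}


Set A = {2, 3, 25, 28, 34, 36}
Set B = {3, 4, 15, 16, 29, 31, 32}
A △ B = (A \ B) ∪ (B \ A)
Elements in A but not B: {2, 25, 28, 34, 36}
Elements in B but not A: {4, 15, 16, 29, 31, 32}
A △ B = {2, 4, 15, 16, 25, 28, 29, 31, 32, 34, 36}

{2, 4, 15, 16, 25, 28, 29, 31, 32, 34, 36}


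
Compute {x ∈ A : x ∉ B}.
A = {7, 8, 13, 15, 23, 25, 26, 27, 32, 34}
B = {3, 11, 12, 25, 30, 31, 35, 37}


Set A = {7, 8, 13, 15, 23, 25, 26, 27, 32, 34}
Set B = {3, 11, 12, 25, 30, 31, 35, 37}
Check each element of A against B:
7 ∉ B (include), 8 ∉ B (include), 13 ∉ B (include), 15 ∉ B (include), 23 ∉ B (include), 25 ∈ B, 26 ∉ B (include), 27 ∉ B (include), 32 ∉ B (include), 34 ∉ B (include)
Elements of A not in B: {7, 8, 13, 15, 23, 26, 27, 32, 34}

{7, 8, 13, 15, 23, 26, 27, 32, 34}


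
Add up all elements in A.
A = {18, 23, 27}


Set A = {18, 23, 27}
Sum = 18 + 23 + 27 = 68

68


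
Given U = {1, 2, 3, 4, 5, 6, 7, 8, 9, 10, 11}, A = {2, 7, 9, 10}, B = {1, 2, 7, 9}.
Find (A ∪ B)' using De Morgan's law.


U = {1, 2, 3, 4, 5, 6, 7, 8, 9, 10, 11}
A = {2, 7, 9, 10}, B = {1, 2, 7, 9}
A ∪ B = {1, 2, 7, 9, 10}
(A ∪ B)' = U \ (A ∪ B) = {3, 4, 5, 6, 8, 11}
Verification via A' ∩ B': A' = {1, 3, 4, 5, 6, 8, 11}, B' = {3, 4, 5, 6, 8, 10, 11}
A' ∩ B' = {3, 4, 5, 6, 8, 11} ✓

{3, 4, 5, 6, 8, 11}


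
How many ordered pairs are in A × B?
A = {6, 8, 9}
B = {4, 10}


Set A = {6, 8, 9} has 3 elements.
Set B = {4, 10} has 2 elements.
|A × B| = |A| × |B| = 3 × 2 = 6

6


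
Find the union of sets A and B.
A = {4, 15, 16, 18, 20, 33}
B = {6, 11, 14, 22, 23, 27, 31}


Set A = {4, 15, 16, 18, 20, 33}
Set B = {6, 11, 14, 22, 23, 27, 31}
A ∪ B includes all elements in either set.
Elements from A: {4, 15, 16, 18, 20, 33}
Elements from B not already included: {6, 11, 14, 22, 23, 27, 31}
A ∪ B = {4, 6, 11, 14, 15, 16, 18, 20, 22, 23, 27, 31, 33}

{4, 6, 11, 14, 15, 16, 18, 20, 22, 23, 27, 31, 33}


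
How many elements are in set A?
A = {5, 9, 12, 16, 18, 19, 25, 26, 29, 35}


Set A = {5, 9, 12, 16, 18, 19, 25, 26, 29, 35}
Listing elements: 5, 9, 12, 16, 18, 19, 25, 26, 29, 35
Counting: 10 elements
|A| = 10

10


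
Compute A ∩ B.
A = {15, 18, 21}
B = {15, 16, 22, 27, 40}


Set A = {15, 18, 21}
Set B = {15, 16, 22, 27, 40}
A ∩ B includes only elements in both sets.
Check each element of A against B:
15 ✓, 18 ✗, 21 ✗
A ∩ B = {15}

{15}


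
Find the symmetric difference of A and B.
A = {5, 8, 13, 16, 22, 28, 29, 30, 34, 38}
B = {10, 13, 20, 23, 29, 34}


Set A = {5, 8, 13, 16, 22, 28, 29, 30, 34, 38}
Set B = {10, 13, 20, 23, 29, 34}
A △ B = (A \ B) ∪ (B \ A)
Elements in A but not B: {5, 8, 16, 22, 28, 30, 38}
Elements in B but not A: {10, 20, 23}
A △ B = {5, 8, 10, 16, 20, 22, 23, 28, 30, 38}

{5, 8, 10, 16, 20, 22, 23, 28, 30, 38}


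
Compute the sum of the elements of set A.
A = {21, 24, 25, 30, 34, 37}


Set A = {21, 24, 25, 30, 34, 37}
Sum = 21 + 24 + 25 + 30 + 34 + 37 = 171

171


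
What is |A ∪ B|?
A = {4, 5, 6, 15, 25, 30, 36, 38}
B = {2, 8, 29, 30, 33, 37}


Set A = {4, 5, 6, 15, 25, 30, 36, 38}, |A| = 8
Set B = {2, 8, 29, 30, 33, 37}, |B| = 6
A ∩ B = {30}, |A ∩ B| = 1
|A ∪ B| = |A| + |B| - |A ∩ B| = 8 + 6 - 1 = 13

13


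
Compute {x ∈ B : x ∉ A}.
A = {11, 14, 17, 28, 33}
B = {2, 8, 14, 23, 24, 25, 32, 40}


Set A = {11, 14, 17, 28, 33}
Set B = {2, 8, 14, 23, 24, 25, 32, 40}
Check each element of B against A:
2 ∉ A (include), 8 ∉ A (include), 14 ∈ A, 23 ∉ A (include), 24 ∉ A (include), 25 ∉ A (include), 32 ∉ A (include), 40 ∉ A (include)
Elements of B not in A: {2, 8, 23, 24, 25, 32, 40}

{2, 8, 23, 24, 25, 32, 40}


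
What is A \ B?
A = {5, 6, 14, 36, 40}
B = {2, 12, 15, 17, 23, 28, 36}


Set A = {5, 6, 14, 36, 40}
Set B = {2, 12, 15, 17, 23, 28, 36}
A \ B includes elements in A that are not in B.
Check each element of A:
5 (not in B, keep), 6 (not in B, keep), 14 (not in B, keep), 36 (in B, remove), 40 (not in B, keep)
A \ B = {5, 6, 14, 40}

{5, 6, 14, 40}


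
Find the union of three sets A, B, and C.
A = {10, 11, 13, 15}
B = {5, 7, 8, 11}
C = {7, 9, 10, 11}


Set A = {10, 11, 13, 15}
Set B = {5, 7, 8, 11}
Set C = {7, 9, 10, 11}
First, A ∪ B = {5, 7, 8, 10, 11, 13, 15}
Then, (A ∪ B) ∪ C = {5, 7, 8, 9, 10, 11, 13, 15}

{5, 7, 8, 9, 10, 11, 13, 15}


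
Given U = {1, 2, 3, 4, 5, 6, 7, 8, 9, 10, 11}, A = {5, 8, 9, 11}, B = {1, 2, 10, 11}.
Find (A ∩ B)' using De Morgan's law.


U = {1, 2, 3, 4, 5, 6, 7, 8, 9, 10, 11}
A = {5, 8, 9, 11}, B = {1, 2, 10, 11}
A ∩ B = {11}
(A ∩ B)' = U \ (A ∩ B) = {1, 2, 3, 4, 5, 6, 7, 8, 9, 10}
Verification via A' ∪ B': A' = {1, 2, 3, 4, 6, 7, 10}, B' = {3, 4, 5, 6, 7, 8, 9}
A' ∪ B' = {1, 2, 3, 4, 5, 6, 7, 8, 9, 10} ✓

{1, 2, 3, 4, 5, 6, 7, 8, 9, 10}


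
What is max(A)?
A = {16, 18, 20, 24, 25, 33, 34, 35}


Set A = {16, 18, 20, 24, 25, 33, 34, 35}
Elements in ascending order: 16, 18, 20, 24, 25, 33, 34, 35
The largest element is 35.

35


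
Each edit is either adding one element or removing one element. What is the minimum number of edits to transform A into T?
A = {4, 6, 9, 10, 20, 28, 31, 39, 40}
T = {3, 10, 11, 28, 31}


Set A = {4, 6, 9, 10, 20, 28, 31, 39, 40}
Set T = {3, 10, 11, 28, 31}
Elements to remove from A (in A, not in T): {4, 6, 9, 20, 39, 40} → 6 removals
Elements to add to A (in T, not in A): {3, 11} → 2 additions
Total edits = 6 + 2 = 8

8


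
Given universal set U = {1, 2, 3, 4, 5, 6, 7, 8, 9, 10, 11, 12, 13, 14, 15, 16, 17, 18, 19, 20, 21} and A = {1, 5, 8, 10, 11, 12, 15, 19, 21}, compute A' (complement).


Universal set U = {1, 2, 3, 4, 5, 6, 7, 8, 9, 10, 11, 12, 13, 14, 15, 16, 17, 18, 19, 20, 21}
Set A = {1, 5, 8, 10, 11, 12, 15, 19, 21}
A' = U \ A = elements in U but not in A
Checking each element of U:
1 (in A, exclude), 2 (not in A, include), 3 (not in A, include), 4 (not in A, include), 5 (in A, exclude), 6 (not in A, include), 7 (not in A, include), 8 (in A, exclude), 9 (not in A, include), 10 (in A, exclude), 11 (in A, exclude), 12 (in A, exclude), 13 (not in A, include), 14 (not in A, include), 15 (in A, exclude), 16 (not in A, include), 17 (not in A, include), 18 (not in A, include), 19 (in A, exclude), 20 (not in A, include), 21 (in A, exclude)
A' = {2, 3, 4, 6, 7, 9, 13, 14, 16, 17, 18, 20}

{2, 3, 4, 6, 7, 9, 13, 14, 16, 17, 18, 20}


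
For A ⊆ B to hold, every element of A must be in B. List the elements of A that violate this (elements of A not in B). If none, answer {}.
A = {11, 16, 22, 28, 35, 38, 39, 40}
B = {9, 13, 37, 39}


Set A = {11, 16, 22, 28, 35, 38, 39, 40}
Set B = {9, 13, 37, 39}
Check each element of A against B:
11 ∉ B (include), 16 ∉ B (include), 22 ∉ B (include), 28 ∉ B (include), 35 ∉ B (include), 38 ∉ B (include), 39 ∈ B, 40 ∉ B (include)
Elements of A not in B: {11, 16, 22, 28, 35, 38, 40}

{11, 16, 22, 28, 35, 38, 40}


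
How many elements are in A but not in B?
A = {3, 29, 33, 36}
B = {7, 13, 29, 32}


Set A = {3, 29, 33, 36}
Set B = {7, 13, 29, 32}
A \ B = {3, 33, 36}
|A \ B| = 3

3


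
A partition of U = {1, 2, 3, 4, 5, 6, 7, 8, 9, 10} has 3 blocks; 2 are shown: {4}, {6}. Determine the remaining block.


U = {1, 2, 3, 4, 5, 6, 7, 8, 9, 10}
Shown blocks: {4}, {6}
A partition's blocks are pairwise disjoint and cover U, so the missing block = U \ (union of shown blocks).
Union of shown blocks: {4, 6}
Missing block = U \ (union) = {1, 2, 3, 5, 7, 8, 9, 10}

{1, 2, 3, 5, 7, 8, 9, 10}


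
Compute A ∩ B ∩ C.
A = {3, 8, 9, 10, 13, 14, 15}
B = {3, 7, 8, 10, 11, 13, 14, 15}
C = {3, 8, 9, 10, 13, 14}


Set A = {3, 8, 9, 10, 13, 14, 15}
Set B = {3, 7, 8, 10, 11, 13, 14, 15}
Set C = {3, 8, 9, 10, 13, 14}
First, A ∩ B = {3, 8, 10, 13, 14, 15}
Then, (A ∩ B) ∩ C = {3, 8, 10, 13, 14}

{3, 8, 10, 13, 14}


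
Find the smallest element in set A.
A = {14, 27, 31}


Set A = {14, 27, 31}
Elements in ascending order: 14, 27, 31
The smallest element is 14.

14


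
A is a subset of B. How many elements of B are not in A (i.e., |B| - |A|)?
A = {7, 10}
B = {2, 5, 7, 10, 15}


Set A = {7, 10}, |A| = 2
Set B = {2, 5, 7, 10, 15}, |B| = 5
Since A ⊆ B: B \ A = {2, 5, 15}
|B| - |A| = 5 - 2 = 3

3


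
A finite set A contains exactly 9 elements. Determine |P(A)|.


The set has 9 elements.
The power set contains all possible subsets.
|P(A)| = 2^|A| = 2^9 = 512

512


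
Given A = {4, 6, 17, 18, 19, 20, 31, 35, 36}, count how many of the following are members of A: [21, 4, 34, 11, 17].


Set A = {4, 6, 17, 18, 19, 20, 31, 35, 36}
Candidates: [21, 4, 34, 11, 17]
Check each candidate:
21 ∉ A, 4 ∈ A, 34 ∉ A, 11 ∉ A, 17 ∈ A
Count of candidates in A: 2

2


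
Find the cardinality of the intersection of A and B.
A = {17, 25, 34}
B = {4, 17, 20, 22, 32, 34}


Set A = {17, 25, 34}
Set B = {4, 17, 20, 22, 32, 34}
A ∩ B = {17, 34}
|A ∩ B| = 2

2


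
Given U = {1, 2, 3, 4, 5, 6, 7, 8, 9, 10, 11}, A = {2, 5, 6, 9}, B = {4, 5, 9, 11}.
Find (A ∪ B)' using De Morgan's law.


U = {1, 2, 3, 4, 5, 6, 7, 8, 9, 10, 11}
A = {2, 5, 6, 9}, B = {4, 5, 9, 11}
A ∪ B = {2, 4, 5, 6, 9, 11}
(A ∪ B)' = U \ (A ∪ B) = {1, 3, 7, 8, 10}
Verification via A' ∩ B': A' = {1, 3, 4, 7, 8, 10, 11}, B' = {1, 2, 3, 6, 7, 8, 10}
A' ∩ B' = {1, 3, 7, 8, 10} ✓

{1, 3, 7, 8, 10}


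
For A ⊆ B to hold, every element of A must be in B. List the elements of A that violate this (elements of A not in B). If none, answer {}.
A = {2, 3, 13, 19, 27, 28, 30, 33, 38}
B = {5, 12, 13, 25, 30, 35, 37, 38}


Set A = {2, 3, 13, 19, 27, 28, 30, 33, 38}
Set B = {5, 12, 13, 25, 30, 35, 37, 38}
Check each element of A against B:
2 ∉ B (include), 3 ∉ B (include), 13 ∈ B, 19 ∉ B (include), 27 ∉ B (include), 28 ∉ B (include), 30 ∈ B, 33 ∉ B (include), 38 ∈ B
Elements of A not in B: {2, 3, 19, 27, 28, 33}

{2, 3, 19, 27, 28, 33}


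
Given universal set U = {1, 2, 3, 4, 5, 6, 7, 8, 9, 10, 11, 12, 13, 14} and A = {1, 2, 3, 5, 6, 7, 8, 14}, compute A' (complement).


Universal set U = {1, 2, 3, 4, 5, 6, 7, 8, 9, 10, 11, 12, 13, 14}
Set A = {1, 2, 3, 5, 6, 7, 8, 14}
A' = U \ A = elements in U but not in A
Checking each element of U:
1 (in A, exclude), 2 (in A, exclude), 3 (in A, exclude), 4 (not in A, include), 5 (in A, exclude), 6 (in A, exclude), 7 (in A, exclude), 8 (in A, exclude), 9 (not in A, include), 10 (not in A, include), 11 (not in A, include), 12 (not in A, include), 13 (not in A, include), 14 (in A, exclude)
A' = {4, 9, 10, 11, 12, 13}

{4, 9, 10, 11, 12, 13}


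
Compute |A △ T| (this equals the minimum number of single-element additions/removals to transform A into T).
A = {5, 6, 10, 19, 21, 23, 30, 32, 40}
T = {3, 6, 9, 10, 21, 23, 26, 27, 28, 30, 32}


Set A = {5, 6, 10, 19, 21, 23, 30, 32, 40}
Set T = {3, 6, 9, 10, 21, 23, 26, 27, 28, 30, 32}
Elements to remove from A (in A, not in T): {5, 19, 40} → 3 removals
Elements to add to A (in T, not in A): {3, 9, 26, 27, 28} → 5 additions
Total edits = 3 + 5 = 8

8


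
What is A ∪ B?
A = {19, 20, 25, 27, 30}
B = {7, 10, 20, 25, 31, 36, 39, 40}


Set A = {19, 20, 25, 27, 30}
Set B = {7, 10, 20, 25, 31, 36, 39, 40}
A ∪ B includes all elements in either set.
Elements from A: {19, 20, 25, 27, 30}
Elements from B not already included: {7, 10, 31, 36, 39, 40}
A ∪ B = {7, 10, 19, 20, 25, 27, 30, 31, 36, 39, 40}

{7, 10, 19, 20, 25, 27, 30, 31, 36, 39, 40}


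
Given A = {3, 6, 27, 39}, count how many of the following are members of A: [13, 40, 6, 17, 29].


Set A = {3, 6, 27, 39}
Candidates: [13, 40, 6, 17, 29]
Check each candidate:
13 ∉ A, 40 ∉ A, 6 ∈ A, 17 ∉ A, 29 ∉ A
Count of candidates in A: 1

1


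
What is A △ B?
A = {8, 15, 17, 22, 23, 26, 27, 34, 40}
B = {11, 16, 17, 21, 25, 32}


Set A = {8, 15, 17, 22, 23, 26, 27, 34, 40}
Set B = {11, 16, 17, 21, 25, 32}
A △ B = (A \ B) ∪ (B \ A)
Elements in A but not B: {8, 15, 22, 23, 26, 27, 34, 40}
Elements in B but not A: {11, 16, 21, 25, 32}
A △ B = {8, 11, 15, 16, 21, 22, 23, 25, 26, 27, 32, 34, 40}

{8, 11, 15, 16, 21, 22, 23, 25, 26, 27, 32, 34, 40}


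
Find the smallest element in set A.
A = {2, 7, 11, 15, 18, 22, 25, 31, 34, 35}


Set A = {2, 7, 11, 15, 18, 22, 25, 31, 34, 35}
Elements in ascending order: 2, 7, 11, 15, 18, 22, 25, 31, 34, 35
The smallest element is 2.

2


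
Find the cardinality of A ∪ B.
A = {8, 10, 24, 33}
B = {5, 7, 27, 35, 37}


Set A = {8, 10, 24, 33}, |A| = 4
Set B = {5, 7, 27, 35, 37}, |B| = 5
A ∩ B = {}, |A ∩ B| = 0
|A ∪ B| = |A| + |B| - |A ∩ B| = 4 + 5 - 0 = 9

9


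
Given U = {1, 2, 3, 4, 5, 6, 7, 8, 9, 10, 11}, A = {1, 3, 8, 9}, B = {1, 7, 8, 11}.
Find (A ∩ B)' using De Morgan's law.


U = {1, 2, 3, 4, 5, 6, 7, 8, 9, 10, 11}
A = {1, 3, 8, 9}, B = {1, 7, 8, 11}
A ∩ B = {1, 8}
(A ∩ B)' = U \ (A ∩ B) = {2, 3, 4, 5, 6, 7, 9, 10, 11}
Verification via A' ∪ B': A' = {2, 4, 5, 6, 7, 10, 11}, B' = {2, 3, 4, 5, 6, 9, 10}
A' ∪ B' = {2, 3, 4, 5, 6, 7, 9, 10, 11} ✓

{2, 3, 4, 5, 6, 7, 9, 10, 11}


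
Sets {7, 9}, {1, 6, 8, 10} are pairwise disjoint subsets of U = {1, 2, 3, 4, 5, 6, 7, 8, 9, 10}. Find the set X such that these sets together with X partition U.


U = {1, 2, 3, 4, 5, 6, 7, 8, 9, 10}
Shown blocks: {7, 9}, {1, 6, 8, 10}
A partition's blocks are pairwise disjoint and cover U, so the missing block = U \ (union of shown blocks).
Union of shown blocks: {1, 6, 7, 8, 9, 10}
Missing block = U \ (union) = {2, 3, 4, 5}

{2, 3, 4, 5}


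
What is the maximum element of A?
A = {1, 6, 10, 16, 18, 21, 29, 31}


Set A = {1, 6, 10, 16, 18, 21, 29, 31}
Elements in ascending order: 1, 6, 10, 16, 18, 21, 29, 31
The largest element is 31.

31


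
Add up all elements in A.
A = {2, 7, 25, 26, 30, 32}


Set A = {2, 7, 25, 26, 30, 32}
Sum = 2 + 7 + 25 + 26 + 30 + 32 = 122

122


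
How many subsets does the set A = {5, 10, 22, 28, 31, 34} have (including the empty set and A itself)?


Set A = {5, 10, 22, 28, 31, 34}
|A| = 6
The power set P(A) contains all subsets of A.
|P(A)| = 2^|A| = 2^6 = 64

64


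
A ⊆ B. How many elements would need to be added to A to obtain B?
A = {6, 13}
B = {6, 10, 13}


Set A = {6, 13}, |A| = 2
Set B = {6, 10, 13}, |B| = 3
Since A ⊆ B: B \ A = {10}
|B| - |A| = 3 - 2 = 1

1


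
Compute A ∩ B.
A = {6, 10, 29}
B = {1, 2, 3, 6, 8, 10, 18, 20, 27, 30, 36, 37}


Set A = {6, 10, 29}
Set B = {1, 2, 3, 6, 8, 10, 18, 20, 27, 30, 36, 37}
A ∩ B includes only elements in both sets.
Check each element of A against B:
6 ✓, 10 ✓, 29 ✗
A ∩ B = {6, 10}

{6, 10}


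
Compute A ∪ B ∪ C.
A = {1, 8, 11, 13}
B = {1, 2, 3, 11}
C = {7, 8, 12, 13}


Set A = {1, 8, 11, 13}
Set B = {1, 2, 3, 11}
Set C = {7, 8, 12, 13}
First, A ∪ B = {1, 2, 3, 8, 11, 13}
Then, (A ∪ B) ∪ C = {1, 2, 3, 7, 8, 11, 12, 13}

{1, 2, 3, 7, 8, 11, 12, 13}


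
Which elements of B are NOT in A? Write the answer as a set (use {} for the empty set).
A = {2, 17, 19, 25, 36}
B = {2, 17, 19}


Set A = {2, 17, 19, 25, 36}
Set B = {2, 17, 19}
Check each element of B against A:
2 ∈ A, 17 ∈ A, 19 ∈ A
Elements of B not in A: {}

{}


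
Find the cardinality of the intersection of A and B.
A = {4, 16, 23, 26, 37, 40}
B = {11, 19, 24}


Set A = {4, 16, 23, 26, 37, 40}
Set B = {11, 19, 24}
A ∩ B = {}
|A ∩ B| = 0

0


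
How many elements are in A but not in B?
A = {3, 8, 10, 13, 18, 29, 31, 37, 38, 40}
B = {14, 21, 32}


Set A = {3, 8, 10, 13, 18, 29, 31, 37, 38, 40}
Set B = {14, 21, 32}
A \ B = {3, 8, 10, 13, 18, 29, 31, 37, 38, 40}
|A \ B| = 10

10


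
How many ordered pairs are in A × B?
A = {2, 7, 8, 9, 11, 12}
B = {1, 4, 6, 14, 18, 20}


Set A = {2, 7, 8, 9, 11, 12} has 6 elements.
Set B = {1, 4, 6, 14, 18, 20} has 6 elements.
|A × B| = |A| × |B| = 6 × 6 = 36

36


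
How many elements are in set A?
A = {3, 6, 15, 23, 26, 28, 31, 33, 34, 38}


Set A = {3, 6, 15, 23, 26, 28, 31, 33, 34, 38}
Listing elements: 3, 6, 15, 23, 26, 28, 31, 33, 34, 38
Counting: 10 elements
|A| = 10

10


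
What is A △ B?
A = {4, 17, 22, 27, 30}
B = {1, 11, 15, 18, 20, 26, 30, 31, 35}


Set A = {4, 17, 22, 27, 30}
Set B = {1, 11, 15, 18, 20, 26, 30, 31, 35}
A △ B = (A \ B) ∪ (B \ A)
Elements in A but not B: {4, 17, 22, 27}
Elements in B but not A: {1, 11, 15, 18, 20, 26, 31, 35}
A △ B = {1, 4, 11, 15, 17, 18, 20, 22, 26, 27, 31, 35}

{1, 4, 11, 15, 17, 18, 20, 22, 26, 27, 31, 35}


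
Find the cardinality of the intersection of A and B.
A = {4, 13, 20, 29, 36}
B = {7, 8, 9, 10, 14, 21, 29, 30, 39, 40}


Set A = {4, 13, 20, 29, 36}
Set B = {7, 8, 9, 10, 14, 21, 29, 30, 39, 40}
A ∩ B = {29}
|A ∩ B| = 1

1


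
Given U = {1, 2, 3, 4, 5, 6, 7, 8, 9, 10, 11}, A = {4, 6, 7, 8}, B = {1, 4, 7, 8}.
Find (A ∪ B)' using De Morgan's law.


U = {1, 2, 3, 4, 5, 6, 7, 8, 9, 10, 11}
A = {4, 6, 7, 8}, B = {1, 4, 7, 8}
A ∪ B = {1, 4, 6, 7, 8}
(A ∪ B)' = U \ (A ∪ B) = {2, 3, 5, 9, 10, 11}
Verification via A' ∩ B': A' = {1, 2, 3, 5, 9, 10, 11}, B' = {2, 3, 5, 6, 9, 10, 11}
A' ∩ B' = {2, 3, 5, 9, 10, 11} ✓

{2, 3, 5, 9, 10, 11}


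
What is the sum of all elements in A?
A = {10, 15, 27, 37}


Set A = {10, 15, 27, 37}
Sum = 10 + 15 + 27 + 37 = 89

89


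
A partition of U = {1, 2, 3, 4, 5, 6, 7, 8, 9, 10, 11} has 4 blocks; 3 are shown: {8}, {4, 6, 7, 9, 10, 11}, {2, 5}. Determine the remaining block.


U = {1, 2, 3, 4, 5, 6, 7, 8, 9, 10, 11}
Shown blocks: {8}, {4, 6, 7, 9, 10, 11}, {2, 5}
A partition's blocks are pairwise disjoint and cover U, so the missing block = U \ (union of shown blocks).
Union of shown blocks: {2, 4, 5, 6, 7, 8, 9, 10, 11}
Missing block = U \ (union) = {1, 3}

{1, 3}


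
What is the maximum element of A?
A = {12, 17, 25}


Set A = {12, 17, 25}
Elements in ascending order: 12, 17, 25
The largest element is 25.

25


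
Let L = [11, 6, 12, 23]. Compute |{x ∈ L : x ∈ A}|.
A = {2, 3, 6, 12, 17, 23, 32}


Set A = {2, 3, 6, 12, 17, 23, 32}
Candidates: [11, 6, 12, 23]
Check each candidate:
11 ∉ A, 6 ∈ A, 12 ∈ A, 23 ∈ A
Count of candidates in A: 3

3


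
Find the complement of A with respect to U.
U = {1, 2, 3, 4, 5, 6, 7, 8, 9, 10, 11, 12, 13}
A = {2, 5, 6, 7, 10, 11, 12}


Universal set U = {1, 2, 3, 4, 5, 6, 7, 8, 9, 10, 11, 12, 13}
Set A = {2, 5, 6, 7, 10, 11, 12}
A' = U \ A = elements in U but not in A
Checking each element of U:
1 (not in A, include), 2 (in A, exclude), 3 (not in A, include), 4 (not in A, include), 5 (in A, exclude), 6 (in A, exclude), 7 (in A, exclude), 8 (not in A, include), 9 (not in A, include), 10 (in A, exclude), 11 (in A, exclude), 12 (in A, exclude), 13 (not in A, include)
A' = {1, 3, 4, 8, 9, 13}

{1, 3, 4, 8, 9, 13}


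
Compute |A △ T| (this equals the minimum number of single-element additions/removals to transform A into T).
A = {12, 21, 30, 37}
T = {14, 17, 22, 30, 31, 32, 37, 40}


Set A = {12, 21, 30, 37}
Set T = {14, 17, 22, 30, 31, 32, 37, 40}
Elements to remove from A (in A, not in T): {12, 21} → 2 removals
Elements to add to A (in T, not in A): {14, 17, 22, 31, 32, 40} → 6 additions
Total edits = 2 + 6 = 8

8


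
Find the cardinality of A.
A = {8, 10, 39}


Set A = {8, 10, 39}
Listing elements: 8, 10, 39
Counting: 3 elements
|A| = 3

3


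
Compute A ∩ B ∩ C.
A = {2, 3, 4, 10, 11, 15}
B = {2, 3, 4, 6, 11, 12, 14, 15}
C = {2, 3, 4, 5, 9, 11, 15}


Set A = {2, 3, 4, 10, 11, 15}
Set B = {2, 3, 4, 6, 11, 12, 14, 15}
Set C = {2, 3, 4, 5, 9, 11, 15}
First, A ∩ B = {2, 3, 4, 11, 15}
Then, (A ∩ B) ∩ C = {2, 3, 4, 11, 15}

{2, 3, 4, 11, 15}


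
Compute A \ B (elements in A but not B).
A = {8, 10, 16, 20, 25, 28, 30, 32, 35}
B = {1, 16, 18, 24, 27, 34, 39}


Set A = {8, 10, 16, 20, 25, 28, 30, 32, 35}
Set B = {1, 16, 18, 24, 27, 34, 39}
A \ B includes elements in A that are not in B.
Check each element of A:
8 (not in B, keep), 10 (not in B, keep), 16 (in B, remove), 20 (not in B, keep), 25 (not in B, keep), 28 (not in B, keep), 30 (not in B, keep), 32 (not in B, keep), 35 (not in B, keep)
A \ B = {8, 10, 20, 25, 28, 30, 32, 35}

{8, 10, 20, 25, 28, 30, 32, 35}


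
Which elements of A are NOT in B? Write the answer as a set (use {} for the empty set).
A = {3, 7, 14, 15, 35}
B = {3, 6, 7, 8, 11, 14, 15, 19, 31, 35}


Set A = {3, 7, 14, 15, 35}
Set B = {3, 6, 7, 8, 11, 14, 15, 19, 31, 35}
Check each element of A against B:
3 ∈ B, 7 ∈ B, 14 ∈ B, 15 ∈ B, 35 ∈ B
Elements of A not in B: {}

{}


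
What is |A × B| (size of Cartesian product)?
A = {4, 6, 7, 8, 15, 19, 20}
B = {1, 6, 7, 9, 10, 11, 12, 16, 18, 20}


Set A = {4, 6, 7, 8, 15, 19, 20} has 7 elements.
Set B = {1, 6, 7, 9, 10, 11, 12, 16, 18, 20} has 10 elements.
|A × B| = |A| × |B| = 7 × 10 = 70

70


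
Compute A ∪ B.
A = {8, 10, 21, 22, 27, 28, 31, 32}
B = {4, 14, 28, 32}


Set A = {8, 10, 21, 22, 27, 28, 31, 32}
Set B = {4, 14, 28, 32}
A ∪ B includes all elements in either set.
Elements from A: {8, 10, 21, 22, 27, 28, 31, 32}
Elements from B not already included: {4, 14}
A ∪ B = {4, 8, 10, 14, 21, 22, 27, 28, 31, 32}

{4, 8, 10, 14, 21, 22, 27, 28, 31, 32}


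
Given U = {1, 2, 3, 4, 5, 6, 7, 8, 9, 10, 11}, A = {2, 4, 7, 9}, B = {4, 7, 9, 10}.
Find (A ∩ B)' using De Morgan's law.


U = {1, 2, 3, 4, 5, 6, 7, 8, 9, 10, 11}
A = {2, 4, 7, 9}, B = {4, 7, 9, 10}
A ∩ B = {4, 7, 9}
(A ∩ B)' = U \ (A ∩ B) = {1, 2, 3, 5, 6, 8, 10, 11}
Verification via A' ∪ B': A' = {1, 3, 5, 6, 8, 10, 11}, B' = {1, 2, 3, 5, 6, 8, 11}
A' ∪ B' = {1, 2, 3, 5, 6, 8, 10, 11} ✓

{1, 2, 3, 5, 6, 8, 10, 11}


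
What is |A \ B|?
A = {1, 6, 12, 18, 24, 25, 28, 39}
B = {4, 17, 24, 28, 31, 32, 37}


Set A = {1, 6, 12, 18, 24, 25, 28, 39}
Set B = {4, 17, 24, 28, 31, 32, 37}
A \ B = {1, 6, 12, 18, 25, 39}
|A \ B| = 6

6


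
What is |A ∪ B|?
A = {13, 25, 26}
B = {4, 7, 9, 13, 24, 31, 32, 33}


Set A = {13, 25, 26}, |A| = 3
Set B = {4, 7, 9, 13, 24, 31, 32, 33}, |B| = 8
A ∩ B = {13}, |A ∩ B| = 1
|A ∪ B| = |A| + |B| - |A ∩ B| = 3 + 8 - 1 = 10

10


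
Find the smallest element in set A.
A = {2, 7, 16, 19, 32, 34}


Set A = {2, 7, 16, 19, 32, 34}
Elements in ascending order: 2, 7, 16, 19, 32, 34
The smallest element is 2.

2


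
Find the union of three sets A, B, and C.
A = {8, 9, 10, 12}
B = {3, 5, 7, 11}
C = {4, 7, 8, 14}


Set A = {8, 9, 10, 12}
Set B = {3, 5, 7, 11}
Set C = {4, 7, 8, 14}
First, A ∪ B = {3, 5, 7, 8, 9, 10, 11, 12}
Then, (A ∪ B) ∪ C = {3, 4, 5, 7, 8, 9, 10, 11, 12, 14}

{3, 4, 5, 7, 8, 9, 10, 11, 12, 14}


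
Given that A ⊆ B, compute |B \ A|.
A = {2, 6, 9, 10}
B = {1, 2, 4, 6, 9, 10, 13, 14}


Set A = {2, 6, 9, 10}, |A| = 4
Set B = {1, 2, 4, 6, 9, 10, 13, 14}, |B| = 8
Since A ⊆ B: B \ A = {1, 4, 13, 14}
|B| - |A| = 8 - 4 = 4

4


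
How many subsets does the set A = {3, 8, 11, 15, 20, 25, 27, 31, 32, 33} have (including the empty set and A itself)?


Set A = {3, 8, 11, 15, 20, 25, 27, 31, 32, 33}
|A| = 10
The power set P(A) contains all subsets of A.
|P(A)| = 2^|A| = 2^10 = 1024

1024


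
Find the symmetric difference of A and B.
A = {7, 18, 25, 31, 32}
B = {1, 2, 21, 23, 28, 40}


Set A = {7, 18, 25, 31, 32}
Set B = {1, 2, 21, 23, 28, 40}
A △ B = (A \ B) ∪ (B \ A)
Elements in A but not B: {7, 18, 25, 31, 32}
Elements in B but not A: {1, 2, 21, 23, 28, 40}
A △ B = {1, 2, 7, 18, 21, 23, 25, 28, 31, 32, 40}

{1, 2, 7, 18, 21, 23, 25, 28, 31, 32, 40}


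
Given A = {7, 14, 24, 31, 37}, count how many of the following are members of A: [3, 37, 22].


Set A = {7, 14, 24, 31, 37}
Candidates: [3, 37, 22]
Check each candidate:
3 ∉ A, 37 ∈ A, 22 ∉ A
Count of candidates in A: 1

1


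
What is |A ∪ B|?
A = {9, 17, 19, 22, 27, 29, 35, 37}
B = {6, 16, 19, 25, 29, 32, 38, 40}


Set A = {9, 17, 19, 22, 27, 29, 35, 37}, |A| = 8
Set B = {6, 16, 19, 25, 29, 32, 38, 40}, |B| = 8
A ∩ B = {19, 29}, |A ∩ B| = 2
|A ∪ B| = |A| + |B| - |A ∩ B| = 8 + 8 - 2 = 14

14


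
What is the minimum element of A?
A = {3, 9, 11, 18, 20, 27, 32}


Set A = {3, 9, 11, 18, 20, 27, 32}
Elements in ascending order: 3, 9, 11, 18, 20, 27, 32
The smallest element is 3.

3


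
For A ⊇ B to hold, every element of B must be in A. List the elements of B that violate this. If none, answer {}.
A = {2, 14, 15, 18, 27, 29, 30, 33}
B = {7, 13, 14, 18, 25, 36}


Set A = {2, 14, 15, 18, 27, 29, 30, 33}
Set B = {7, 13, 14, 18, 25, 36}
Check each element of B against A:
7 ∉ A (include), 13 ∉ A (include), 14 ∈ A, 18 ∈ A, 25 ∉ A (include), 36 ∉ A (include)
Elements of B not in A: {7, 13, 25, 36}

{7, 13, 25, 36}


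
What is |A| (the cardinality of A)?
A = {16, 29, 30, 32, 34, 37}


Set A = {16, 29, 30, 32, 34, 37}
Listing elements: 16, 29, 30, 32, 34, 37
Counting: 6 elements
|A| = 6

6


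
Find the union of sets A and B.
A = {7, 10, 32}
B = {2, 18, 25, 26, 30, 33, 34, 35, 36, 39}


Set A = {7, 10, 32}
Set B = {2, 18, 25, 26, 30, 33, 34, 35, 36, 39}
A ∪ B includes all elements in either set.
Elements from A: {7, 10, 32}
Elements from B not already included: {2, 18, 25, 26, 30, 33, 34, 35, 36, 39}
A ∪ B = {2, 7, 10, 18, 25, 26, 30, 32, 33, 34, 35, 36, 39}

{2, 7, 10, 18, 25, 26, 30, 32, 33, 34, 35, 36, 39}


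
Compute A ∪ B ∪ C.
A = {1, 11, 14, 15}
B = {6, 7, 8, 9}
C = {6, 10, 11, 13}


Set A = {1, 11, 14, 15}
Set B = {6, 7, 8, 9}
Set C = {6, 10, 11, 13}
First, A ∪ B = {1, 6, 7, 8, 9, 11, 14, 15}
Then, (A ∪ B) ∪ C = {1, 6, 7, 8, 9, 10, 11, 13, 14, 15}

{1, 6, 7, 8, 9, 10, 11, 13, 14, 15}


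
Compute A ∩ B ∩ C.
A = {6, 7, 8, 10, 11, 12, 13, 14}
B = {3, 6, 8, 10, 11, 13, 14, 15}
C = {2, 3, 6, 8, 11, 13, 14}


Set A = {6, 7, 8, 10, 11, 12, 13, 14}
Set B = {3, 6, 8, 10, 11, 13, 14, 15}
Set C = {2, 3, 6, 8, 11, 13, 14}
First, A ∩ B = {6, 8, 10, 11, 13, 14}
Then, (A ∩ B) ∩ C = {6, 8, 11, 13, 14}

{6, 8, 11, 13, 14}


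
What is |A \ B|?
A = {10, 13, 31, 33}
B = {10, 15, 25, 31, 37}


Set A = {10, 13, 31, 33}
Set B = {10, 15, 25, 31, 37}
A \ B = {13, 33}
|A \ B| = 2

2


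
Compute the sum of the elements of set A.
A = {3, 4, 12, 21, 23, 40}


Set A = {3, 4, 12, 21, 23, 40}
Sum = 3 + 4 + 12 + 21 + 23 + 40 = 103

103


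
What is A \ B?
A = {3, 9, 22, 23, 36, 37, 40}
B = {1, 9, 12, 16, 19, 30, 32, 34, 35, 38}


Set A = {3, 9, 22, 23, 36, 37, 40}
Set B = {1, 9, 12, 16, 19, 30, 32, 34, 35, 38}
A \ B includes elements in A that are not in B.
Check each element of A:
3 (not in B, keep), 9 (in B, remove), 22 (not in B, keep), 23 (not in B, keep), 36 (not in B, keep), 37 (not in B, keep), 40 (not in B, keep)
A \ B = {3, 22, 23, 36, 37, 40}

{3, 22, 23, 36, 37, 40}


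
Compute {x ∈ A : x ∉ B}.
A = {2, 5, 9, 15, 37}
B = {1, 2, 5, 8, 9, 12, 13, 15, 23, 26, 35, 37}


Set A = {2, 5, 9, 15, 37}
Set B = {1, 2, 5, 8, 9, 12, 13, 15, 23, 26, 35, 37}
Check each element of A against B:
2 ∈ B, 5 ∈ B, 9 ∈ B, 15 ∈ B, 37 ∈ B
Elements of A not in B: {}

{}


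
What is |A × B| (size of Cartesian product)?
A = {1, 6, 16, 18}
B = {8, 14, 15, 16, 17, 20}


Set A = {1, 6, 16, 18} has 4 elements.
Set B = {8, 14, 15, 16, 17, 20} has 6 elements.
|A × B| = |A| × |B| = 4 × 6 = 24

24


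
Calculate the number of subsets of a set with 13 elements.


The set has 13 elements.
The power set contains all possible subsets.
|P(A)| = 2^|A| = 2^13 = 8192

8192


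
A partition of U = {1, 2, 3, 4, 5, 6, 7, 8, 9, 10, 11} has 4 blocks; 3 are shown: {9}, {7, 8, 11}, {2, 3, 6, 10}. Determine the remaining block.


U = {1, 2, 3, 4, 5, 6, 7, 8, 9, 10, 11}
Shown blocks: {9}, {7, 8, 11}, {2, 3, 6, 10}
A partition's blocks are pairwise disjoint and cover U, so the missing block = U \ (union of shown blocks).
Union of shown blocks: {2, 3, 6, 7, 8, 9, 10, 11}
Missing block = U \ (union) = {1, 4, 5}

{1, 4, 5}


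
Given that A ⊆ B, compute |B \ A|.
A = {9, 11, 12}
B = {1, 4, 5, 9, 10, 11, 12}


Set A = {9, 11, 12}, |A| = 3
Set B = {1, 4, 5, 9, 10, 11, 12}, |B| = 7
Since A ⊆ B: B \ A = {1, 4, 5, 10}
|B| - |A| = 7 - 3 = 4

4


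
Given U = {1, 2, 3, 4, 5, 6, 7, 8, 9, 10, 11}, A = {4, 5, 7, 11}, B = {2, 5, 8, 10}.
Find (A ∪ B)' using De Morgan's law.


U = {1, 2, 3, 4, 5, 6, 7, 8, 9, 10, 11}
A = {4, 5, 7, 11}, B = {2, 5, 8, 10}
A ∪ B = {2, 4, 5, 7, 8, 10, 11}
(A ∪ B)' = U \ (A ∪ B) = {1, 3, 6, 9}
Verification via A' ∩ B': A' = {1, 2, 3, 6, 8, 9, 10}, B' = {1, 3, 4, 6, 7, 9, 11}
A' ∩ B' = {1, 3, 6, 9} ✓

{1, 3, 6, 9}


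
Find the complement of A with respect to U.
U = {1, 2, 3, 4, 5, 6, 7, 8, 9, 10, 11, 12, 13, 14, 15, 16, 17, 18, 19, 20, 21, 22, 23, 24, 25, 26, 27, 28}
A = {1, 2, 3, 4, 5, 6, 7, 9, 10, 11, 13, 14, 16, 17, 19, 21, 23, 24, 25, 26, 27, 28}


Universal set U = {1, 2, 3, 4, 5, 6, 7, 8, 9, 10, 11, 12, 13, 14, 15, 16, 17, 18, 19, 20, 21, 22, 23, 24, 25, 26, 27, 28}
Set A = {1, 2, 3, 4, 5, 6, 7, 9, 10, 11, 13, 14, 16, 17, 19, 21, 23, 24, 25, 26, 27, 28}
A' = U \ A = elements in U but not in A
Checking each element of U:
1 (in A, exclude), 2 (in A, exclude), 3 (in A, exclude), 4 (in A, exclude), 5 (in A, exclude), 6 (in A, exclude), 7 (in A, exclude), 8 (not in A, include), 9 (in A, exclude), 10 (in A, exclude), 11 (in A, exclude), 12 (not in A, include), 13 (in A, exclude), 14 (in A, exclude), 15 (not in A, include), 16 (in A, exclude), 17 (in A, exclude), 18 (not in A, include), 19 (in A, exclude), 20 (not in A, include), 21 (in A, exclude), 22 (not in A, include), 23 (in A, exclude), 24 (in A, exclude), 25 (in A, exclude), 26 (in A, exclude), 27 (in A, exclude), 28 (in A, exclude)
A' = {8, 12, 15, 18, 20, 22}

{8, 12, 15, 18, 20, 22}


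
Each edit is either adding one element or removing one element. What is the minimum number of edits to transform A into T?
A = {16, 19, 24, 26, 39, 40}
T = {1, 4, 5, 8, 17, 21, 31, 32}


Set A = {16, 19, 24, 26, 39, 40}
Set T = {1, 4, 5, 8, 17, 21, 31, 32}
Elements to remove from A (in A, not in T): {16, 19, 24, 26, 39, 40} → 6 removals
Elements to add to A (in T, not in A): {1, 4, 5, 8, 17, 21, 31, 32} → 8 additions
Total edits = 6 + 8 = 14

14


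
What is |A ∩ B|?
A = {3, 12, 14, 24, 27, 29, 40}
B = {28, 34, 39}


Set A = {3, 12, 14, 24, 27, 29, 40}
Set B = {28, 34, 39}
A ∩ B = {}
|A ∩ B| = 0

0


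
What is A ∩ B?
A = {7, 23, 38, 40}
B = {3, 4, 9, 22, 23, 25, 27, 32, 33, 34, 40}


Set A = {7, 23, 38, 40}
Set B = {3, 4, 9, 22, 23, 25, 27, 32, 33, 34, 40}
A ∩ B includes only elements in both sets.
Check each element of A against B:
7 ✗, 23 ✓, 38 ✗, 40 ✓
A ∩ B = {23, 40}

{23, 40}


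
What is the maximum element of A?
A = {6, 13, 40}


Set A = {6, 13, 40}
Elements in ascending order: 6, 13, 40
The largest element is 40.

40


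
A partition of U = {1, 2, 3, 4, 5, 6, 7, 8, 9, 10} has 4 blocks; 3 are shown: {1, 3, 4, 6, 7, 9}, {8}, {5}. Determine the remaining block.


U = {1, 2, 3, 4, 5, 6, 7, 8, 9, 10}
Shown blocks: {1, 3, 4, 6, 7, 9}, {8}, {5}
A partition's blocks are pairwise disjoint and cover U, so the missing block = U \ (union of shown blocks).
Union of shown blocks: {1, 3, 4, 5, 6, 7, 8, 9}
Missing block = U \ (union) = {2, 10}

{2, 10}


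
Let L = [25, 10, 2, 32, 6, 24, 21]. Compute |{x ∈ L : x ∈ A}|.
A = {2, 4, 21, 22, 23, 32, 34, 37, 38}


Set A = {2, 4, 21, 22, 23, 32, 34, 37, 38}
Candidates: [25, 10, 2, 32, 6, 24, 21]
Check each candidate:
25 ∉ A, 10 ∉ A, 2 ∈ A, 32 ∈ A, 6 ∉ A, 24 ∉ A, 21 ∈ A
Count of candidates in A: 3

3


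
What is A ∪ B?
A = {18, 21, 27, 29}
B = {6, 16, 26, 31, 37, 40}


Set A = {18, 21, 27, 29}
Set B = {6, 16, 26, 31, 37, 40}
A ∪ B includes all elements in either set.
Elements from A: {18, 21, 27, 29}
Elements from B not already included: {6, 16, 26, 31, 37, 40}
A ∪ B = {6, 16, 18, 21, 26, 27, 29, 31, 37, 40}

{6, 16, 18, 21, 26, 27, 29, 31, 37, 40}


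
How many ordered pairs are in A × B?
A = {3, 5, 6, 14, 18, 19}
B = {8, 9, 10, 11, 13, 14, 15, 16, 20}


Set A = {3, 5, 6, 14, 18, 19} has 6 elements.
Set B = {8, 9, 10, 11, 13, 14, 15, 16, 20} has 9 elements.
|A × B| = |A| × |B| = 6 × 9 = 54

54


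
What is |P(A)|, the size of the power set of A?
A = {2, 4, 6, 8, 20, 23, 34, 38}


Set A = {2, 4, 6, 8, 20, 23, 34, 38}
|A| = 8
The power set P(A) contains all subsets of A.
|P(A)| = 2^|A| = 2^8 = 256

256


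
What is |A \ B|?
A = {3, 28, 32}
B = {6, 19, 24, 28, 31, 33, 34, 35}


Set A = {3, 28, 32}
Set B = {6, 19, 24, 28, 31, 33, 34, 35}
A \ B = {3, 32}
|A \ B| = 2

2


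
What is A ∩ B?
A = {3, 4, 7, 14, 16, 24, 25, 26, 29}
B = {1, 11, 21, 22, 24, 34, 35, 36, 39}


Set A = {3, 4, 7, 14, 16, 24, 25, 26, 29}
Set B = {1, 11, 21, 22, 24, 34, 35, 36, 39}
A ∩ B includes only elements in both sets.
Check each element of A against B:
3 ✗, 4 ✗, 7 ✗, 14 ✗, 16 ✗, 24 ✓, 25 ✗, 26 ✗, 29 ✗
A ∩ B = {24}

{24}


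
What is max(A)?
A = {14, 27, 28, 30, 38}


Set A = {14, 27, 28, 30, 38}
Elements in ascending order: 14, 27, 28, 30, 38
The largest element is 38.

38


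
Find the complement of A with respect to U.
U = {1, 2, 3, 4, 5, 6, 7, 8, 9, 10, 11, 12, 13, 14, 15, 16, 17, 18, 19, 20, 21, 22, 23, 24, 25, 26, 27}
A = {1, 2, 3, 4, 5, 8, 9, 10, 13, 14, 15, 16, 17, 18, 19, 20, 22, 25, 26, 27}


Universal set U = {1, 2, 3, 4, 5, 6, 7, 8, 9, 10, 11, 12, 13, 14, 15, 16, 17, 18, 19, 20, 21, 22, 23, 24, 25, 26, 27}
Set A = {1, 2, 3, 4, 5, 8, 9, 10, 13, 14, 15, 16, 17, 18, 19, 20, 22, 25, 26, 27}
A' = U \ A = elements in U but not in A
Checking each element of U:
1 (in A, exclude), 2 (in A, exclude), 3 (in A, exclude), 4 (in A, exclude), 5 (in A, exclude), 6 (not in A, include), 7 (not in A, include), 8 (in A, exclude), 9 (in A, exclude), 10 (in A, exclude), 11 (not in A, include), 12 (not in A, include), 13 (in A, exclude), 14 (in A, exclude), 15 (in A, exclude), 16 (in A, exclude), 17 (in A, exclude), 18 (in A, exclude), 19 (in A, exclude), 20 (in A, exclude), 21 (not in A, include), 22 (in A, exclude), 23 (not in A, include), 24 (not in A, include), 25 (in A, exclude), 26 (in A, exclude), 27 (in A, exclude)
A' = {6, 7, 11, 12, 21, 23, 24}

{6, 7, 11, 12, 21, 23, 24}


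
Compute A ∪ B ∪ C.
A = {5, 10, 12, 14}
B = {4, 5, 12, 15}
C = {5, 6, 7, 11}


Set A = {5, 10, 12, 14}
Set B = {4, 5, 12, 15}
Set C = {5, 6, 7, 11}
First, A ∪ B = {4, 5, 10, 12, 14, 15}
Then, (A ∪ B) ∪ C = {4, 5, 6, 7, 10, 11, 12, 14, 15}

{4, 5, 6, 7, 10, 11, 12, 14, 15}


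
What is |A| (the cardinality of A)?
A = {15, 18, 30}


Set A = {15, 18, 30}
Listing elements: 15, 18, 30
Counting: 3 elements
|A| = 3

3


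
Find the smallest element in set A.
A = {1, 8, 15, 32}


Set A = {1, 8, 15, 32}
Elements in ascending order: 1, 8, 15, 32
The smallest element is 1.

1


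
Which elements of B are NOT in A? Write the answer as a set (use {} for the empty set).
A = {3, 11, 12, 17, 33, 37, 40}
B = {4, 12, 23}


Set A = {3, 11, 12, 17, 33, 37, 40}
Set B = {4, 12, 23}
Check each element of B against A:
4 ∉ A (include), 12 ∈ A, 23 ∉ A (include)
Elements of B not in A: {4, 23}

{4, 23}


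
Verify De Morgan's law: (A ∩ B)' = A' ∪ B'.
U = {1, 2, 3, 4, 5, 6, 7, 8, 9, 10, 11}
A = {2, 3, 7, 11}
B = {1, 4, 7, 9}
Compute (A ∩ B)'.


U = {1, 2, 3, 4, 5, 6, 7, 8, 9, 10, 11}
A = {2, 3, 7, 11}, B = {1, 4, 7, 9}
A ∩ B = {7}
(A ∩ B)' = U \ (A ∩ B) = {1, 2, 3, 4, 5, 6, 8, 9, 10, 11}
Verification via A' ∪ B': A' = {1, 4, 5, 6, 8, 9, 10}, B' = {2, 3, 5, 6, 8, 10, 11}
A' ∪ B' = {1, 2, 3, 4, 5, 6, 8, 9, 10, 11} ✓

{1, 2, 3, 4, 5, 6, 8, 9, 10, 11}


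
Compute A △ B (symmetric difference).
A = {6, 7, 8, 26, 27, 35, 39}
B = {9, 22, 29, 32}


Set A = {6, 7, 8, 26, 27, 35, 39}
Set B = {9, 22, 29, 32}
A △ B = (A \ B) ∪ (B \ A)
Elements in A but not B: {6, 7, 8, 26, 27, 35, 39}
Elements in B but not A: {9, 22, 29, 32}
A △ B = {6, 7, 8, 9, 22, 26, 27, 29, 32, 35, 39}

{6, 7, 8, 9, 22, 26, 27, 29, 32, 35, 39}


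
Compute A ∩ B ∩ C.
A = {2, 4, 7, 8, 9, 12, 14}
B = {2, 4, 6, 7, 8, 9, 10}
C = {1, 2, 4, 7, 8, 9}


Set A = {2, 4, 7, 8, 9, 12, 14}
Set B = {2, 4, 6, 7, 8, 9, 10}
Set C = {1, 2, 4, 7, 8, 9}
First, A ∩ B = {2, 4, 7, 8, 9}
Then, (A ∩ B) ∩ C = {2, 4, 7, 8, 9}

{2, 4, 7, 8, 9}


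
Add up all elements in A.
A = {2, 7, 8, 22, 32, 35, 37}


Set A = {2, 7, 8, 22, 32, 35, 37}
Sum = 2 + 7 + 8 + 22 + 32 + 35 + 37 = 143

143


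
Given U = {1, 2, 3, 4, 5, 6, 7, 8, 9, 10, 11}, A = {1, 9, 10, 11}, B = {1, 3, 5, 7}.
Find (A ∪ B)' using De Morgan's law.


U = {1, 2, 3, 4, 5, 6, 7, 8, 9, 10, 11}
A = {1, 9, 10, 11}, B = {1, 3, 5, 7}
A ∪ B = {1, 3, 5, 7, 9, 10, 11}
(A ∪ B)' = U \ (A ∪ B) = {2, 4, 6, 8}
Verification via A' ∩ B': A' = {2, 3, 4, 5, 6, 7, 8}, B' = {2, 4, 6, 8, 9, 10, 11}
A' ∩ B' = {2, 4, 6, 8} ✓

{2, 4, 6, 8}


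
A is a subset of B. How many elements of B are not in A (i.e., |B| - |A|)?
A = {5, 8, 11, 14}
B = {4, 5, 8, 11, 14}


Set A = {5, 8, 11, 14}, |A| = 4
Set B = {4, 5, 8, 11, 14}, |B| = 5
Since A ⊆ B: B \ A = {4}
|B| - |A| = 5 - 4 = 1

1


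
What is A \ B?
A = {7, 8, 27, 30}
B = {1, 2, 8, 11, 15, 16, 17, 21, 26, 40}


Set A = {7, 8, 27, 30}
Set B = {1, 2, 8, 11, 15, 16, 17, 21, 26, 40}
A \ B includes elements in A that are not in B.
Check each element of A:
7 (not in B, keep), 8 (in B, remove), 27 (not in B, keep), 30 (not in B, keep)
A \ B = {7, 27, 30}

{7, 27, 30}


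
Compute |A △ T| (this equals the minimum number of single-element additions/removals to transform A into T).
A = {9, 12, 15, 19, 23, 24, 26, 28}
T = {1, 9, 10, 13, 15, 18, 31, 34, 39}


Set A = {9, 12, 15, 19, 23, 24, 26, 28}
Set T = {1, 9, 10, 13, 15, 18, 31, 34, 39}
Elements to remove from A (in A, not in T): {12, 19, 23, 24, 26, 28} → 6 removals
Elements to add to A (in T, not in A): {1, 10, 13, 18, 31, 34, 39} → 7 additions
Total edits = 6 + 7 = 13

13


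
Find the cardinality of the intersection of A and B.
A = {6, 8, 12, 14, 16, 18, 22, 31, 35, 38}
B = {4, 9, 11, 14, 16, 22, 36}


Set A = {6, 8, 12, 14, 16, 18, 22, 31, 35, 38}
Set B = {4, 9, 11, 14, 16, 22, 36}
A ∩ B = {14, 16, 22}
|A ∩ B| = 3

3


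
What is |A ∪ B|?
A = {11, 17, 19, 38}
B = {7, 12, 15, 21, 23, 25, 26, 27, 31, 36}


Set A = {11, 17, 19, 38}, |A| = 4
Set B = {7, 12, 15, 21, 23, 25, 26, 27, 31, 36}, |B| = 10
A ∩ B = {}, |A ∩ B| = 0
|A ∪ B| = |A| + |B| - |A ∩ B| = 4 + 10 - 0 = 14

14


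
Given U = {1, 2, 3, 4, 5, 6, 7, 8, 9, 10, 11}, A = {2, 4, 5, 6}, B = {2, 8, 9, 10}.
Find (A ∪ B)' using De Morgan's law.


U = {1, 2, 3, 4, 5, 6, 7, 8, 9, 10, 11}
A = {2, 4, 5, 6}, B = {2, 8, 9, 10}
A ∪ B = {2, 4, 5, 6, 8, 9, 10}
(A ∪ B)' = U \ (A ∪ B) = {1, 3, 7, 11}
Verification via A' ∩ B': A' = {1, 3, 7, 8, 9, 10, 11}, B' = {1, 3, 4, 5, 6, 7, 11}
A' ∩ B' = {1, 3, 7, 11} ✓

{1, 3, 7, 11}
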